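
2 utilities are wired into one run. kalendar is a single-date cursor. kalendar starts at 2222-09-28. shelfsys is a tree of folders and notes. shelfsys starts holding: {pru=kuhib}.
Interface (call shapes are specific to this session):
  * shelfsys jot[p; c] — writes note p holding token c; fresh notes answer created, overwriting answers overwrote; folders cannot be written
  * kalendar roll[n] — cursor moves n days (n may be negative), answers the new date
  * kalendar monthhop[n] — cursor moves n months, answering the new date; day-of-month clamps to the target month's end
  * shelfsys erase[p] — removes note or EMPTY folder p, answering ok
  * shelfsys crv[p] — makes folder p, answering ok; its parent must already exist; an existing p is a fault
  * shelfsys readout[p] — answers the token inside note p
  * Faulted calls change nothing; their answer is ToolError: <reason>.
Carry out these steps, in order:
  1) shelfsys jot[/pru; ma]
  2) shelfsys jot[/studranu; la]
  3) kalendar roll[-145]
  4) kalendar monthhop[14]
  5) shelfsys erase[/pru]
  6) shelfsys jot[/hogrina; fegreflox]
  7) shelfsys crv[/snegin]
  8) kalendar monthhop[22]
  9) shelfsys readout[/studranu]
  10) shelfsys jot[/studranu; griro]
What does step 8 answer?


Answer: 2225-05-06

Derivation:
> shelfsys jot p='/pru' c='ma'
= overwrote
> shelfsys jot p='/studranu' c='la'
= created
> kalendar roll n='-145'
= 2222-05-06
> kalendar monthhop n='14'
= 2223-07-06
> shelfsys erase p='/pru'
= ok
> shelfsys jot p='/hogrina' c='fegreflox'
= created
> shelfsys crv p='/snegin'
= ok
> kalendar monthhop n='22'
= 2225-05-06
> shelfsys readout p='/studranu'
= la
> shelfsys jot p='/studranu' c='griro'
= overwrote


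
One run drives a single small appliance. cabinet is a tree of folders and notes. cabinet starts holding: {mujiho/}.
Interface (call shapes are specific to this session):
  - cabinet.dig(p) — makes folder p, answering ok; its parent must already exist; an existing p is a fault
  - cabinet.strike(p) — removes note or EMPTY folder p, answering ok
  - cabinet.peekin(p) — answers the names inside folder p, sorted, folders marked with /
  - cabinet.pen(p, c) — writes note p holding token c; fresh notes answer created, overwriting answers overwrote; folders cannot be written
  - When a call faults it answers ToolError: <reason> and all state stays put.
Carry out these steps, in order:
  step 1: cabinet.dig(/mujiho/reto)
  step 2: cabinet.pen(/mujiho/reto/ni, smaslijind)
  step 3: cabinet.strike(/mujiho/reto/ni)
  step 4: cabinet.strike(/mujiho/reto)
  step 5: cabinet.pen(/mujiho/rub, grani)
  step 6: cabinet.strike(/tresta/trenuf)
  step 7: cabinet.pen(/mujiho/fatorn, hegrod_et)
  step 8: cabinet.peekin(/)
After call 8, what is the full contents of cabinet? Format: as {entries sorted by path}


;; cabinet.dig(p→/mujiho/reto) ~> ok
;; cabinet.pen(p→/mujiho/reto/ni, c→smaslijind) ~> created
;; cabinet.strike(p→/mujiho/reto/ni) ~> ok
;; cabinet.strike(p→/mujiho/reto) ~> ok
;; cabinet.pen(p→/mujiho/rub, c→grani) ~> created
;; cabinet.strike(p→/tresta/trenuf) ~> ToolError: not found
;; cabinet.pen(p→/mujiho/fatorn, c→hegrod_et) ~> created
;; cabinet.peekin(p→/) ~> [mujiho/]

Answer: {mujiho/, mujiho/fatorn=hegrod_et, mujiho/rub=grani}


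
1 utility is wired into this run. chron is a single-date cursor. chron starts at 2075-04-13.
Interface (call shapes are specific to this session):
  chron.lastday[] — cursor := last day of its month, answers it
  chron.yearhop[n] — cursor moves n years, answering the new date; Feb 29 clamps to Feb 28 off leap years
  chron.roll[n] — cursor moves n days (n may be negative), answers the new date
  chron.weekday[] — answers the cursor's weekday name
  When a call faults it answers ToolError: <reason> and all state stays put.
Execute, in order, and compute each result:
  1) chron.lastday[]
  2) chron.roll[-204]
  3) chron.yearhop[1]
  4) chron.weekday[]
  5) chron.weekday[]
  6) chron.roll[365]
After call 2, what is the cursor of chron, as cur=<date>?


Using chron.lastday, — result: 2075-04-30.
Now I run chron.roll(-204), giving 2074-10-08.
Calling chron.yearhop(1), and get 2075-10-08.
Calling chron.weekday, → Tuesday.
Next I call chron.weekday(), yielding Tuesday.
I run chron.roll(365): 2076-10-07.

Answer: cur=2074-10-08


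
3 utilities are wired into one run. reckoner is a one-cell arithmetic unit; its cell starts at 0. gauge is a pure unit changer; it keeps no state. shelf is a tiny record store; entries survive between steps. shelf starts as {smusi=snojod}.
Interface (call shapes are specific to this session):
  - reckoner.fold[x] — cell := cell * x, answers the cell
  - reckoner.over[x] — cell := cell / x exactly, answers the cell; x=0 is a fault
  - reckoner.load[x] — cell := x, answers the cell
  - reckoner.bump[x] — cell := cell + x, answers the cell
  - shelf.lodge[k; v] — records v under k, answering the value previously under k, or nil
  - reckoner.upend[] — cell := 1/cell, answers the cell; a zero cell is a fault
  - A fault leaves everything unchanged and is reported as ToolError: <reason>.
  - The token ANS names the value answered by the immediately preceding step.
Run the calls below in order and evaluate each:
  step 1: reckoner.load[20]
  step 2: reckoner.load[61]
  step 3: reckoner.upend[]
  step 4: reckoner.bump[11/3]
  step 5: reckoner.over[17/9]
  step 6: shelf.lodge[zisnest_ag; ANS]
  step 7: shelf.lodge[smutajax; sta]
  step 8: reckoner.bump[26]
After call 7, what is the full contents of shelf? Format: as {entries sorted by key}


Answer: {smusi=snojod, smutajax=sta, zisnest_ag=2022/1037}

Derivation:
[in] reckoner.load 20
  20
[in] reckoner.load 61
  61
[in] reckoner.upend
  1/61
[in] reckoner.bump 11/3
  674/183
[in] reckoner.over 17/9
  2022/1037
[in] shelf.lodge zisnest_ag ANS
  nil
[in] shelf.lodge smutajax sta
  nil
[in] reckoner.bump 26
  28984/1037


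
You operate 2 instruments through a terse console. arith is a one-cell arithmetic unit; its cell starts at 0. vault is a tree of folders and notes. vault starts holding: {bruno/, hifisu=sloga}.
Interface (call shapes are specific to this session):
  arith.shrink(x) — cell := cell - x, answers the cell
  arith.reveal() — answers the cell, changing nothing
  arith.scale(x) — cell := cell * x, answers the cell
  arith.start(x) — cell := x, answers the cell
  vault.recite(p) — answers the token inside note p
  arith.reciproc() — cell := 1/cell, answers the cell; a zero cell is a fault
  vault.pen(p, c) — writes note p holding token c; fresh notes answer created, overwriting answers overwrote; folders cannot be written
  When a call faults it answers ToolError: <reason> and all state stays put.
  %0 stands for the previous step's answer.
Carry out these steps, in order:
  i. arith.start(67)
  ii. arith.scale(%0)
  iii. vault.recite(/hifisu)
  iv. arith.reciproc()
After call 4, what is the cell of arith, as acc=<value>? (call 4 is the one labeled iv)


-- arith.start(x=67) -> 67
-- arith.scale(x=%0) -> 4489
-- vault.recite(p=/hifisu) -> sloga
-- arith.reciproc() -> 1/4489

Answer: acc=1/4489


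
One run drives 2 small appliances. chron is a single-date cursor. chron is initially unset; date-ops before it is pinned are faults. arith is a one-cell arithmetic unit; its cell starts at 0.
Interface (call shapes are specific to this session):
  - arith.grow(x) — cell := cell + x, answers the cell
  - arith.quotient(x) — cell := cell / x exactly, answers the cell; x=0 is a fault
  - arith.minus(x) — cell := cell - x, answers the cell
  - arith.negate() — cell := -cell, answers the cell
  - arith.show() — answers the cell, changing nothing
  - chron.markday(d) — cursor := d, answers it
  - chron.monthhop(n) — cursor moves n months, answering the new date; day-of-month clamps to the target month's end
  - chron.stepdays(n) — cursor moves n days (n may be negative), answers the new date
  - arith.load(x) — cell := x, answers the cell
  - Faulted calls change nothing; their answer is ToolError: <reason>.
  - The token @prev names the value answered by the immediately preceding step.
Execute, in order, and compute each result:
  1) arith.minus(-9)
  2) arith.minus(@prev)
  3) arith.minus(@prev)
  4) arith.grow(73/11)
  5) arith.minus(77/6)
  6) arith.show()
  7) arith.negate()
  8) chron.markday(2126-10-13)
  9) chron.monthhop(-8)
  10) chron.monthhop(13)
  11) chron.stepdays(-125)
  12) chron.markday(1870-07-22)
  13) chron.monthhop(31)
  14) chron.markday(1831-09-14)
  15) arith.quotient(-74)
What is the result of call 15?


Answer: -409/4884

Derivation:
% minus x=-9
= 9
% minus x=@prev
= 0
% minus x=@prev
= 0
% grow x=73/11
= 73/11
% minus x=77/6
= -409/66
% show
= -409/66
% negate
= 409/66
% markday d=2126-10-13
= 2126-10-13
% monthhop n=-8
= 2126-02-13
% monthhop n=13
= 2127-03-13
% stepdays n=-125
= 2126-11-08
% markday d=1870-07-22
= 1870-07-22
% monthhop n=31
= 1873-02-22
% markday d=1831-09-14
= 1831-09-14
% quotient x=-74
= -409/4884


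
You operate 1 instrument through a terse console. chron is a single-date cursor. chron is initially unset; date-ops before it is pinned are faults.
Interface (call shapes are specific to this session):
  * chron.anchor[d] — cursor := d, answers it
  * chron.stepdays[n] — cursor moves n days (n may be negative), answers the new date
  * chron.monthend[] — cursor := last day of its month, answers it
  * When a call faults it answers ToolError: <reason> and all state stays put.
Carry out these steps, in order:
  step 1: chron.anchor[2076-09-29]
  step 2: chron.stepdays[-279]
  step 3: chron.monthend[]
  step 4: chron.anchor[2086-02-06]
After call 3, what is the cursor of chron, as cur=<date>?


-> chron.anchor(d→2076-09-29)
<- 2076-09-29
-> chron.stepdays(n→-279)
<- 2075-12-25
-> chron.monthend()
<- 2075-12-31
-> chron.anchor(d→2086-02-06)
<- 2086-02-06

Answer: cur=2075-12-31


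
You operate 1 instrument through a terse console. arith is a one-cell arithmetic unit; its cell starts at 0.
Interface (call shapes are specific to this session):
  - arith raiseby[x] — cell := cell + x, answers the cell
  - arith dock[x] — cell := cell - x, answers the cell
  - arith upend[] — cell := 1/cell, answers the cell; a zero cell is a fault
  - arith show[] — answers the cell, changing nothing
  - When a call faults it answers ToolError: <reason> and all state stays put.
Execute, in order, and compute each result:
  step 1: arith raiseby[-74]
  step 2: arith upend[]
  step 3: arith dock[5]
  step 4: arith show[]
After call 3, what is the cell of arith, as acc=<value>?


Answer: acc=-371/74

Derivation:
I invoke arith raiseby using x→-74, yielding -74.
I invoke arith upend(), giving -1/74.
Next I call arith dock using x→5, and observe -371/74.
Using arith show, yielding -371/74.


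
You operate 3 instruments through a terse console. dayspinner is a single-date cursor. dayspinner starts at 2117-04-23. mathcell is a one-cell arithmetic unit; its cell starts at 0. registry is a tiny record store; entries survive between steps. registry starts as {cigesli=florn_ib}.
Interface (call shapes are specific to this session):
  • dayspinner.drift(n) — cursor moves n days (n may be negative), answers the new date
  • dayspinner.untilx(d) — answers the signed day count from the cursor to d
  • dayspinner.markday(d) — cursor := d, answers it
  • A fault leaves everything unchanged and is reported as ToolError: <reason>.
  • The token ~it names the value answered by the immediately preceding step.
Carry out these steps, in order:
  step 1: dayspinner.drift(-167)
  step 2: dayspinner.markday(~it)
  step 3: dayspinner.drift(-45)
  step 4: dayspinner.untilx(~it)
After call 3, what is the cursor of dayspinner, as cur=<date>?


Answer: cur=2116-09-23

Derivation:
% 1. dayspinner.drift(n=-167) == 2116-11-07
% 2. dayspinner.markday(d=~it) == 2116-11-07
% 3. dayspinner.drift(n=-45) == 2116-09-23
% 4. dayspinner.untilx(d=~it) == 0


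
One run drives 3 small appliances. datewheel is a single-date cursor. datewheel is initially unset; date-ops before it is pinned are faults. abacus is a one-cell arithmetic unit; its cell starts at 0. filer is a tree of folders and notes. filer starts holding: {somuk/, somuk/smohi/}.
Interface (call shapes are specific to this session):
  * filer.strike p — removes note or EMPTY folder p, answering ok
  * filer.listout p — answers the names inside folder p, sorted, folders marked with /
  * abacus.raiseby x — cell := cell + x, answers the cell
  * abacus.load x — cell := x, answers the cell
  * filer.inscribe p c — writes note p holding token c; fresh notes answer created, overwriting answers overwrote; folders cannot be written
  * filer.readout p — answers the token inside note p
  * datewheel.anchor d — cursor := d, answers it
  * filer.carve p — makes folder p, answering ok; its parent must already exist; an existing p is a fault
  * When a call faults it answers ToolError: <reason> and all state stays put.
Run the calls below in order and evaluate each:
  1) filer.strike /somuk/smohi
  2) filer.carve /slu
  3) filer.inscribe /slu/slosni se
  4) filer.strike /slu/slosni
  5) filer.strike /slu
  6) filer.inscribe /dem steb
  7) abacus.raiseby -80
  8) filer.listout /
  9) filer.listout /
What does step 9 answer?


>>> strike p=/somuk/smohi
= ok
>>> carve p=/slu
= ok
>>> inscribe p=/slu/slosni c=se
= created
>>> strike p=/slu/slosni
= ok
>>> strike p=/slu
= ok
>>> inscribe p=/dem c=steb
= created
>>> raiseby x=-80
= -80
>>> listout p=/
= [dem, somuk/]
>>> listout p=/
= [dem, somuk/]

Answer: [dem, somuk/]


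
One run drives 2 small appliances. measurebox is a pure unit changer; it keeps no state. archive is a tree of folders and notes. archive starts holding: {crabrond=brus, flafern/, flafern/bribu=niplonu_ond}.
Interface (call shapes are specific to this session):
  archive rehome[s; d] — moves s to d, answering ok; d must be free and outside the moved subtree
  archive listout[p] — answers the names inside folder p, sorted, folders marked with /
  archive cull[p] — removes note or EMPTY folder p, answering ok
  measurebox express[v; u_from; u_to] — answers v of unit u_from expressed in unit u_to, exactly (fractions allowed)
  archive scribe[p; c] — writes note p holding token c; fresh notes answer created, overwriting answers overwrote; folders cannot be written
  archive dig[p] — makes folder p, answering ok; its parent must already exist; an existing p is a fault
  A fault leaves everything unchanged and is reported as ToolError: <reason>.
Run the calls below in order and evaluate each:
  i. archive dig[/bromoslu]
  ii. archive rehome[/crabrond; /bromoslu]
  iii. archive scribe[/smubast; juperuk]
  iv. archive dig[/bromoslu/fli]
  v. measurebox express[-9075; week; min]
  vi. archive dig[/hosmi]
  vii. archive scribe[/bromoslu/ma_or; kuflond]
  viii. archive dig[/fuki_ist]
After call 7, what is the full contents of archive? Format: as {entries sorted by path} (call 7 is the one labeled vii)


Using archive dig on p='/bromoslu', — result: ok.
Then archive rehome on s='/crabrond', d='/bromoslu': ToolError: exists.
Then archive scribe on p='/smubast', c='juperuk': created.
Then archive dig on p='/bromoslu/fli', yielding ok.
I call measurebox express on v='-9075', u_from='week', u_to='min', and see -91476000.
I invoke archive dig on p='/hosmi', giving ok.
I use archive scribe on p='/bromoslu/ma_or', c='kuflond', and get created.
Then archive dig on p='/fuki_ist', and see ok.

Answer: {bromoslu/, bromoslu/fli/, bromoslu/ma_or=kuflond, crabrond=brus, flafern/, flafern/bribu=niplonu_ond, hosmi/, smubast=juperuk}


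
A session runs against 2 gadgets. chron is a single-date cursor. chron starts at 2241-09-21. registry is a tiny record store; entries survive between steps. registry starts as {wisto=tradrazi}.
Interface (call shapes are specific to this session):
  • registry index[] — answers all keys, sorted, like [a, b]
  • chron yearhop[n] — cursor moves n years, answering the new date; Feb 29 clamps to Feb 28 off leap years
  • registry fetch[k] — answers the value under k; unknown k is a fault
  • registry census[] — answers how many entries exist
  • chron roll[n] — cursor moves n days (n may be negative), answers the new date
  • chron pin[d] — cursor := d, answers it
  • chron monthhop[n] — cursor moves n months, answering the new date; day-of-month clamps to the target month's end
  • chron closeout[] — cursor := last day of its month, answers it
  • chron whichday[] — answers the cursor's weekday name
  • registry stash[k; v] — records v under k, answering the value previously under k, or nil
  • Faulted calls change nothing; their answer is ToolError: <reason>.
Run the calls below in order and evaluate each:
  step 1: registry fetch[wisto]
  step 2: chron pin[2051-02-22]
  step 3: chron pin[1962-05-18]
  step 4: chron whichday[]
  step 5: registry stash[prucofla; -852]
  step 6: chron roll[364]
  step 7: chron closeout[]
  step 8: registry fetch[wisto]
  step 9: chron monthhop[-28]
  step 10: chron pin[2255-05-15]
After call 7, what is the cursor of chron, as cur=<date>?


# 1. registry fetch(k: wisto) == tradrazi
# 2. chron pin(d: 2051-02-22) == 2051-02-22
# 3. chron pin(d: 1962-05-18) == 1962-05-18
# 4. chron whichday() == Friday
# 5. registry stash(k: prucofla, v: -852) == nil
# 6. chron roll(n: 364) == 1963-05-17
# 7. chron closeout() == 1963-05-31
# 8. registry fetch(k: wisto) == tradrazi
# 9. chron monthhop(n: -28) == 1961-01-31
# 10. chron pin(d: 2255-05-15) == 2255-05-15

Answer: cur=1963-05-31


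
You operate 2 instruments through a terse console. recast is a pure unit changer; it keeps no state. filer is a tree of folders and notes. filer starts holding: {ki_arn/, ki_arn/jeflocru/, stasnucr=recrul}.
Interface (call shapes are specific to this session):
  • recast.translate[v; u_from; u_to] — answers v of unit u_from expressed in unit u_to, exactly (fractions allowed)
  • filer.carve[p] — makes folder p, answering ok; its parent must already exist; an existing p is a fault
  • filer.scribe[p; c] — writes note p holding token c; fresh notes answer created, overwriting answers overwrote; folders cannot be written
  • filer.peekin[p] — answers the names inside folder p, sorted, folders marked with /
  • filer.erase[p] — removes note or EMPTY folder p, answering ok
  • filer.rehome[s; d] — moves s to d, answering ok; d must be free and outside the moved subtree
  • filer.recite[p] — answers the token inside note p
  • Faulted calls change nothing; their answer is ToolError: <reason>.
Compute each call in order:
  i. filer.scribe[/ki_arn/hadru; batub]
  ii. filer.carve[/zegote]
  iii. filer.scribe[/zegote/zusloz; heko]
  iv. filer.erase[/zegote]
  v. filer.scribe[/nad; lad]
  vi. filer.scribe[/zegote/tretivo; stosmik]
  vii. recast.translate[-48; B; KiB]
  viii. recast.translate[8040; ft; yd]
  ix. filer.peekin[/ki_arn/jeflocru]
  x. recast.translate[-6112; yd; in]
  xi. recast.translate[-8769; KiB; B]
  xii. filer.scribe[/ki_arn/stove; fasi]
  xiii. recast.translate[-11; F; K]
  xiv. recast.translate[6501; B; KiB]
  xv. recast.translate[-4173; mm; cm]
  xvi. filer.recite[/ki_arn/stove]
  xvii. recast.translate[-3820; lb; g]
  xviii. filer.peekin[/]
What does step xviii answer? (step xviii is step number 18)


;; filer.scribe(p→/ki_arn/hadru, c→batub) : created
;; filer.carve(p→/zegote) : ok
;; filer.scribe(p→/zegote/zusloz, c→heko) : created
;; filer.erase(p→/zegote) : ToolError: not empty
;; filer.scribe(p→/nad, c→lad) : created
;; filer.scribe(p→/zegote/tretivo, c→stosmik) : created
;; recast.translate(v→-48, u_from→B, u_to→KiB) : -3/64
;; recast.translate(v→8040, u_from→ft, u_to→yd) : 2680
;; filer.peekin(p→/ki_arn/jeflocru) : []
;; recast.translate(v→-6112, u_from→yd, u_to→in) : -220032
;; recast.translate(v→-8769, u_from→KiB, u_to→B) : -8979456
;; filer.scribe(p→/ki_arn/stove, c→fasi) : created
;; recast.translate(v→-11, u_from→F, u_to→K) : 44867/180
;; recast.translate(v→6501, u_from→B, u_to→KiB) : 6501/1024
;; recast.translate(v→-4173, u_from→mm, u_to→cm) : -4173/10
;; filer.recite(p→/ki_arn/stove) : fasi
;; recast.translate(v→-3820, u_from→lb, u_to→g) : -8663614267/5000
;; filer.peekin(p→/) : [ki_arn/, nad, stasnucr, zegote/]

Answer: [ki_arn/, nad, stasnucr, zegote/]


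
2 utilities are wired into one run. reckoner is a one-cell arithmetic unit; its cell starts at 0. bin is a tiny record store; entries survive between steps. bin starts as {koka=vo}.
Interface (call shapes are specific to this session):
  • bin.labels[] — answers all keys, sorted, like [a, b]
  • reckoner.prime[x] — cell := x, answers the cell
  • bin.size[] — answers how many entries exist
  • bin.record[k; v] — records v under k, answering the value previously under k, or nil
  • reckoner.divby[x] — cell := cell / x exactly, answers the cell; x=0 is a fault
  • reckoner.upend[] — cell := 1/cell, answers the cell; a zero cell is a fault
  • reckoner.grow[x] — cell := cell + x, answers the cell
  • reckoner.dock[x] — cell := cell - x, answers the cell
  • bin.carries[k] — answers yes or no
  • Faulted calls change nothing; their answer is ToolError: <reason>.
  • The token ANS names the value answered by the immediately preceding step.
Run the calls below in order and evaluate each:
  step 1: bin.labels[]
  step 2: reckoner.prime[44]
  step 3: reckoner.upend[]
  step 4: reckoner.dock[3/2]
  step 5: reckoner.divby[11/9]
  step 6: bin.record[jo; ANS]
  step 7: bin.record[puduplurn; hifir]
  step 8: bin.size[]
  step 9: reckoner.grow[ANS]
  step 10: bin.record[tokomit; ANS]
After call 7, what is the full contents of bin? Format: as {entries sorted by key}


Calling bin.labels(), → [koka].
I invoke reckoner.prime on x=44, which returns 44.
I run reckoner.upend(), — result: 1/44.
Calling reckoner.dock on x=3/2: -65/44.
I run reckoner.divby on x=11/9, yielding -585/484.
Calling bin.record on k=jo, v=ANS, and observe nil.
I try bin.record on k=puduplurn, v=hifir, which returns nil.
I run bin.size, and get 3.
I try reckoner.grow on x=ANS, which returns 867/484.
I use bin.record on k=tokomit, v=ANS, which returns nil.

Answer: {jo=-585/484, koka=vo, puduplurn=hifir}


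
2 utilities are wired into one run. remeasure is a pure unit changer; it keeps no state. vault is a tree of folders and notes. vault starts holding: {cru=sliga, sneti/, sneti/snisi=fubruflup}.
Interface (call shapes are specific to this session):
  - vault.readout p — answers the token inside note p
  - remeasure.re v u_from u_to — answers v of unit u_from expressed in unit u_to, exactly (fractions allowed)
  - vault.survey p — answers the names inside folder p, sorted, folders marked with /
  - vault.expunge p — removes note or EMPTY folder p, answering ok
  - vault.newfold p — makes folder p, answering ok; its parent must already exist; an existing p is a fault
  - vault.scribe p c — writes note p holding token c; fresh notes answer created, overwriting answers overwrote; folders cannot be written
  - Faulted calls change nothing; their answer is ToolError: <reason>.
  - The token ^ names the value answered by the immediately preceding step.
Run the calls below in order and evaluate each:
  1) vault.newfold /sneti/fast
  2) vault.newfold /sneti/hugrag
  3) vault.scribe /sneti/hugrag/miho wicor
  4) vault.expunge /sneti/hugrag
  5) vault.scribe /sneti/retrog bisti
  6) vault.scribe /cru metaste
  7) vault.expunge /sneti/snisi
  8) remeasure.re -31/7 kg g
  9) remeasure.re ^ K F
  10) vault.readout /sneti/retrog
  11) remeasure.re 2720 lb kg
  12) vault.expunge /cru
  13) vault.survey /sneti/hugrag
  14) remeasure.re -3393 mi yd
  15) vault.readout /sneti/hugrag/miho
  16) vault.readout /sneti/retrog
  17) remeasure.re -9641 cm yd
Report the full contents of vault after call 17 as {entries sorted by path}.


Answer: {sneti/, sneti/fast/, sneti/hugrag/, sneti/hugrag/miho=wicor, sneti/retrog=bisti}

Derivation:
→ newfold(/sneti/fast)
← ok
→ newfold(/sneti/hugrag)
← ok
→ scribe(/sneti/hugrag/miho, wicor)
← created
→ expunge(/sneti/hugrag)
← ToolError: not empty
→ scribe(/sneti/retrog, bisti)
← created
→ scribe(/cru, metaste)
← overwrote
→ expunge(/sneti/snisi)
← ok
→ re(-31/7, kg, g)
← -31000/7
→ re(^, K, F)
← -5901769/700
→ readout(/sneti/retrog)
← bisti
→ re(2720, lb, kg)
← 771107029/625000
→ expunge(/cru)
← ok
→ survey(/sneti/hugrag)
← [miho]
→ re(-3393, mi, yd)
← -5971680
→ readout(/sneti/hugrag/miho)
← wicor
→ readout(/sneti/retrog)
← bisti
→ re(-9641, cm, yd)
← -241025/2286


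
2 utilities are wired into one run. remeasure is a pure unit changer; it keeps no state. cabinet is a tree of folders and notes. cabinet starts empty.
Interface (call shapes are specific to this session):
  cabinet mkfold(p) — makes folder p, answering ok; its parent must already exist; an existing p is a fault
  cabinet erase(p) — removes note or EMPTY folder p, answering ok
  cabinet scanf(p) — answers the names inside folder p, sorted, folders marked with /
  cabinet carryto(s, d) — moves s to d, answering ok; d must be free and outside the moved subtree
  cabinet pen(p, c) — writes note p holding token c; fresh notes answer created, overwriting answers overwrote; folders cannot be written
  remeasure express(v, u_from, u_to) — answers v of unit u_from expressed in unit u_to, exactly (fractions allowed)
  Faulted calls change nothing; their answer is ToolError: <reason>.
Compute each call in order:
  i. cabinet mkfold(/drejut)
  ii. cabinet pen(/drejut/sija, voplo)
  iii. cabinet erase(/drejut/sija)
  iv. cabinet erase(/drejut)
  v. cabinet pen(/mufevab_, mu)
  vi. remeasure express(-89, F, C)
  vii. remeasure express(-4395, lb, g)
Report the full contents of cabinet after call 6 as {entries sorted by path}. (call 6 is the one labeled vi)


Answer: {mufevab_=mu}

Derivation:
>> cabinet mkfold(p: /drejut)
<< ok
>> cabinet pen(p: /drejut/sija, c: voplo)
<< created
>> cabinet erase(p: /drejut/sija)
<< ok
>> cabinet erase(p: /drejut)
<< ok
>> cabinet pen(p: /mufevab_, c: mu)
<< created
>> remeasure express(v: -89, u_from: F, u_to: C)
<< -605/9
>> remeasure express(v: -4395, u_from: lb, u_to: g)
<< -39870769323/20000


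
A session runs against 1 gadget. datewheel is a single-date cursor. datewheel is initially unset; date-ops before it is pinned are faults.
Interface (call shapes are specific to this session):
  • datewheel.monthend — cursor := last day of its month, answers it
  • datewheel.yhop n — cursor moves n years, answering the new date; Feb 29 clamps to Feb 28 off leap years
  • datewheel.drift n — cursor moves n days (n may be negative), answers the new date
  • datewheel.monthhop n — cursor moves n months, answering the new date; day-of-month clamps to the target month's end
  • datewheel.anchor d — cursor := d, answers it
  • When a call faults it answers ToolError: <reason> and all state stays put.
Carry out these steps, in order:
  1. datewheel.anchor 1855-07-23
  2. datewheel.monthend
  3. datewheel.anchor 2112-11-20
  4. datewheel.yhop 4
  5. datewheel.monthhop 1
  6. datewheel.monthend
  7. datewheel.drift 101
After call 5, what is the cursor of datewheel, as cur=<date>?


-- 1. anchor(1855-07-23) => 1855-07-23
-- 2. monthend() => 1855-07-31
-- 3. anchor(2112-11-20) => 2112-11-20
-- 4. yhop(4) => 2116-11-20
-- 5. monthhop(1) => 2116-12-20
-- 6. monthend() => 2116-12-31
-- 7. drift(101) => 2117-04-11

Answer: cur=2116-12-20


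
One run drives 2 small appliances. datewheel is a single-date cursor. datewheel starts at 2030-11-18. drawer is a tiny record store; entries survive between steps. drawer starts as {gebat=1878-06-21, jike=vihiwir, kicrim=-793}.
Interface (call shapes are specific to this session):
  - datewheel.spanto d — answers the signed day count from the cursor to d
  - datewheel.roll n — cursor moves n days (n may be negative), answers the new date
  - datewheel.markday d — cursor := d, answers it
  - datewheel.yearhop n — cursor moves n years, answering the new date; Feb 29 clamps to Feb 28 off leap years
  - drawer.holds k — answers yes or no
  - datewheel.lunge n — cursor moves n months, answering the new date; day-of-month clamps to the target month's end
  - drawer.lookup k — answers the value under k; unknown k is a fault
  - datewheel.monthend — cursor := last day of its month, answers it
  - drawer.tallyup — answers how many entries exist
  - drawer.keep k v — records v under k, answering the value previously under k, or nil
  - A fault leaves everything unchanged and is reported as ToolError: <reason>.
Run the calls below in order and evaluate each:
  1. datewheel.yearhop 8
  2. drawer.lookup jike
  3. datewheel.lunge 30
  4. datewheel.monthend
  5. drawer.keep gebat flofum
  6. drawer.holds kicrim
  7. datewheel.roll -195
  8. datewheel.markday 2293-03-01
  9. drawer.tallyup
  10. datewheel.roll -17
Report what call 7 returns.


Step: yearhop[n: 8]
Result: 2038-11-18
Step: lookup[k: jike]
Result: vihiwir
Step: lunge[n: 30]
Result: 2041-05-18
Step: monthend[]
Result: 2041-05-31
Step: keep[k: gebat; v: flofum]
Result: 1878-06-21
Step: holds[k: kicrim]
Result: yes
Step: roll[n: -195]
Result: 2040-11-17
Step: markday[d: 2293-03-01]
Result: 2293-03-01
Step: tallyup[]
Result: 3
Step: roll[n: -17]
Result: 2293-02-12

Answer: 2040-11-17


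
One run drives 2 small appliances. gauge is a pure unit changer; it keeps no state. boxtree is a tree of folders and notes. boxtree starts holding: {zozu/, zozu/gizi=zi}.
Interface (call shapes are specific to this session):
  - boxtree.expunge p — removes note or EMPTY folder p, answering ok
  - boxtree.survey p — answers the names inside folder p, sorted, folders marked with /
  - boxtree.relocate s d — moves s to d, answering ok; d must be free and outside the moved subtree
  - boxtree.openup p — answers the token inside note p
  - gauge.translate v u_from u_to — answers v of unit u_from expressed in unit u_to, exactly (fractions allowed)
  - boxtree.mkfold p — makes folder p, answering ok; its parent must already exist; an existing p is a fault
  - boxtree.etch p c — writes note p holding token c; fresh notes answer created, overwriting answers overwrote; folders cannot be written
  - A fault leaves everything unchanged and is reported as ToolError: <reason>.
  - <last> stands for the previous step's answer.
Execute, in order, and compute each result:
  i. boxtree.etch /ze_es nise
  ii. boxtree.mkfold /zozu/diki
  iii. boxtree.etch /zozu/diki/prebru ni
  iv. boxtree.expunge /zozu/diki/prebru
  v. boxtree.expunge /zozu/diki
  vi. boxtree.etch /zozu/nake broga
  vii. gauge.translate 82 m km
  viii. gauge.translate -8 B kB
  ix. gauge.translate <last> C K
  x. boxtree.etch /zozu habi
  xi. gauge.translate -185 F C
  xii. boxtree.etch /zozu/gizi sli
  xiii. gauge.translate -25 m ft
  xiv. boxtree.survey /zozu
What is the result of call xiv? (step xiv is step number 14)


I try boxtree.etch passing p='/ze_es', c='nise', which returns created.
Invoking boxtree.mkfold passing p='/zozu/diki', and observe ok.
I invoke boxtree.etch passing p='/zozu/diki/prebru', c='ni', and get created.
Then boxtree.expunge passing p='/zozu/diki/prebru', — result: ok.
I run boxtree.expunge passing p='/zozu/diki', which returns ok.
Using boxtree.etch passing p='/zozu/nake', c='broga', → created.
I run gauge.translate passing v='82', u_from='m', u_to='km', — result: 41/500.
Next I call gauge.translate passing v='-8', u_from='B', u_to='kB', → -1/125.
Then gauge.translate passing v='<last>', u_from='C', u_to='K', and get 136571/500.
I use boxtree.etch passing p='/zozu', c='habi', — result: ToolError: is a directory.
Next I call gauge.translate passing v='-185', u_from='F', u_to='C', giving -1085/9.
I invoke boxtree.etch passing p='/zozu/gizi', c='sli', → overwrote.
I run gauge.translate passing v='-25', u_from='m', u_to='ft', yielding -31250/381.
Next I call boxtree.survey passing p='/zozu', which returns [gizi, nake].

Answer: [gizi, nake]


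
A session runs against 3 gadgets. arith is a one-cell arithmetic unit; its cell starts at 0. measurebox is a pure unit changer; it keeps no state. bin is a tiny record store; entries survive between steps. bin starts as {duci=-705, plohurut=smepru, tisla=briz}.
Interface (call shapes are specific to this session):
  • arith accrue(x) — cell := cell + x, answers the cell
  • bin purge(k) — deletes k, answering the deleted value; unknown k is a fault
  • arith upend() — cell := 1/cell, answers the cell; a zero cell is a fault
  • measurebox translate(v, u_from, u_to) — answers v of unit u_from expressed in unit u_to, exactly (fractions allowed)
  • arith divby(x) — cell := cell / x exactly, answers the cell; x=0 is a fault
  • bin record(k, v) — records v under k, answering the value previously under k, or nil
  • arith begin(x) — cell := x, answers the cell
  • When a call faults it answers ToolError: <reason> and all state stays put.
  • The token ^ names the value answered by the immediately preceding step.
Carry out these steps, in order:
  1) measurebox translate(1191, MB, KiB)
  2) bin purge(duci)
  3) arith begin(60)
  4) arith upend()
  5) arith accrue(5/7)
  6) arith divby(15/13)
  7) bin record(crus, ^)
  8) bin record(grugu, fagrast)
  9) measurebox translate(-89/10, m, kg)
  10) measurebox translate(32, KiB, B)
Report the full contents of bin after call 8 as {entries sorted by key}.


Answer: {crus=3991/6300, grugu=fagrast, plohurut=smepru, tisla=briz}

Derivation:
Do: measurebox translate[1191; MB; KiB]
See: 18609375/16
Do: bin purge[duci]
See: -705
Do: arith begin[60]
See: 60
Do: arith upend[]
See: 1/60
Do: arith accrue[5/7]
See: 307/420
Do: arith divby[15/13]
See: 3991/6300
Do: bin record[crus; ^]
See: nil
Do: bin record[grugu; fagrast]
See: nil
Do: measurebox translate[-89/10; m; kg]
See: ToolError: incompatible units
Do: measurebox translate[32; KiB; B]
See: 32768


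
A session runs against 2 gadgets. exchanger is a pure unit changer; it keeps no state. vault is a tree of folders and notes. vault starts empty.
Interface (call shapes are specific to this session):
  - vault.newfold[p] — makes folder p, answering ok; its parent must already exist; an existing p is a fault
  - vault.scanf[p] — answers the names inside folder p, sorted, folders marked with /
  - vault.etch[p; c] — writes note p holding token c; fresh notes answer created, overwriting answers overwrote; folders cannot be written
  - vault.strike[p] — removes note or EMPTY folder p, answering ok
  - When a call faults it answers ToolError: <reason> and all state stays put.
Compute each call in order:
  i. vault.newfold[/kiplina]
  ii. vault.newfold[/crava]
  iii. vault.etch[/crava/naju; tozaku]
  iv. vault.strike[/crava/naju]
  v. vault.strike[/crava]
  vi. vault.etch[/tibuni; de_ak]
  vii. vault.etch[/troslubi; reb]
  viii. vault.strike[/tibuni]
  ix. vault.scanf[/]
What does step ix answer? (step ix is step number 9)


Act: vault.newfold[p='/kiplina']
Obs: ok
Act: vault.newfold[p='/crava']
Obs: ok
Act: vault.etch[p='/crava/naju'; c='tozaku']
Obs: created
Act: vault.strike[p='/crava/naju']
Obs: ok
Act: vault.strike[p='/crava']
Obs: ok
Act: vault.etch[p='/tibuni'; c='de_ak']
Obs: created
Act: vault.etch[p='/troslubi'; c='reb']
Obs: created
Act: vault.strike[p='/tibuni']
Obs: ok
Act: vault.scanf[p='/']
Obs: [kiplina/, troslubi]

Answer: [kiplina/, troslubi]


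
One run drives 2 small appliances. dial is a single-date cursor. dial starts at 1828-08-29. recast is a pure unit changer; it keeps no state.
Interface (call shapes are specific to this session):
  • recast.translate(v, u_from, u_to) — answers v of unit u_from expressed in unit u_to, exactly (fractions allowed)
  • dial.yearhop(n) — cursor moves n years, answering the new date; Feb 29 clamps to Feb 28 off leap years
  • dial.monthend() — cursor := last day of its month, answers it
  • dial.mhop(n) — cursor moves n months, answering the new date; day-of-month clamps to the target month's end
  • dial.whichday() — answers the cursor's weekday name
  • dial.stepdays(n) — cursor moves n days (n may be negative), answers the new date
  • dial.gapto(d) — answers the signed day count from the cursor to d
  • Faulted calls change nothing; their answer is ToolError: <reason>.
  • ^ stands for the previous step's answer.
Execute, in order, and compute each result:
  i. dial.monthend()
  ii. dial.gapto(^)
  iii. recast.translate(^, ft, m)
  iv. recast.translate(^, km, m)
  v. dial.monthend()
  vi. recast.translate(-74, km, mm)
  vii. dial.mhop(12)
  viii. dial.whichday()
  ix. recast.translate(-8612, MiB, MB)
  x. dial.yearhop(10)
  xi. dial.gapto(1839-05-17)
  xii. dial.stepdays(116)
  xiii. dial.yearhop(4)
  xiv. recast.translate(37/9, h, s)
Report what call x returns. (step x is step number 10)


Answer: 1839-08-31

Derivation:
Invoking dial.monthend, and see 1828-08-31.
Calling dial.gapto passing d: ^: 0.
I invoke recast.translate passing v: ^, u_from: ft, u_to: m, yielding 0.
I invoke recast.translate passing v: ^, u_from: km, u_to: m, giving 0.
Calling dial.monthend, and see 1828-08-31.
I try recast.translate passing v: -74, u_from: km, u_to: mm, and observe -74000000.
Now I run dial.mhop passing n: 12, giving 1829-08-31.
Invoking dial.whichday(), → Monday.
Using recast.translate passing v: -8612, u_from: MiB, u_to: MB, — result: -141099008/15625.
Using dial.yearhop passing n: 10, and see 1839-08-31.
I invoke dial.gapto passing d: 1839-05-17, and get -106.
Invoking dial.stepdays passing n: 116, → 1839-12-25.
I use dial.yearhop passing n: 4, → 1843-12-25.
Next I call recast.translate passing v: 37/9, u_from: h, u_to: s, yielding 14800.


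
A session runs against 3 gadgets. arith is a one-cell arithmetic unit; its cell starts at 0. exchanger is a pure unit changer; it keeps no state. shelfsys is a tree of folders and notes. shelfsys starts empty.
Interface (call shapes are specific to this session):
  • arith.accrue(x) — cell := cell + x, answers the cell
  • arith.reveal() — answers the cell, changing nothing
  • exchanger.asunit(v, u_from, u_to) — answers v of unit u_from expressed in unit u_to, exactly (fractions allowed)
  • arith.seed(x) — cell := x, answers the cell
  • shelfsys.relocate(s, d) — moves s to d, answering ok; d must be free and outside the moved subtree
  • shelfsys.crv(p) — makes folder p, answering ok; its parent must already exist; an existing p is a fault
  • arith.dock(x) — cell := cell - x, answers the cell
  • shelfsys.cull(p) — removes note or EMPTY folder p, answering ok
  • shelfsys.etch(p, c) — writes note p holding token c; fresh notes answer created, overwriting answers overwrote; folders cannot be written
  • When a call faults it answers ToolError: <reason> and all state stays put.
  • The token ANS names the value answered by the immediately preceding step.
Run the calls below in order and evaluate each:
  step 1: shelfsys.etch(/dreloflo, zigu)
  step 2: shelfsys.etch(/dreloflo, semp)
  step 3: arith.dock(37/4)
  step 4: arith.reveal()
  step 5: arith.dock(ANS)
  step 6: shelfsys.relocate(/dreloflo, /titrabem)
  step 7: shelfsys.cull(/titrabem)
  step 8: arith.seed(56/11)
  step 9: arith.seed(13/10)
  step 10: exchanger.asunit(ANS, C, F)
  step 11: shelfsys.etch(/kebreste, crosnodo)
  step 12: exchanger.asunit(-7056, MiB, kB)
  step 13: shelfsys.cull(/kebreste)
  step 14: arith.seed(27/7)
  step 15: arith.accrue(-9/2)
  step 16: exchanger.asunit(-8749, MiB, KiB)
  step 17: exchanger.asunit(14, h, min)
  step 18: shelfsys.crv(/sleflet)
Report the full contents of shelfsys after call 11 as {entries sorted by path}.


Answer: {kebreste=crosnodo}

Derivation:
;; 1. etch(p: /dreloflo, c: zigu) ~> created
;; 2. etch(p: /dreloflo, c: semp) ~> overwrote
;; 3. dock(x: 37/4) ~> -37/4
;; 4. reveal() ~> -37/4
;; 5. dock(x: ANS) ~> 0
;; 6. relocate(s: /dreloflo, d: /titrabem) ~> ok
;; 7. cull(p: /titrabem) ~> ok
;; 8. seed(x: 56/11) ~> 56/11
;; 9. seed(x: 13/10) ~> 13/10
;; 10. asunit(v: ANS, u_from: C, u_to: F) ~> 1717/50
;; 11. etch(p: /kebreste, c: crosnodo) ~> created
;; 12. asunit(v: -7056, u_from: MiB, u_to: kB) ~> -924844032/125
;; 13. cull(p: /kebreste) ~> ok
;; 14. seed(x: 27/7) ~> 27/7
;; 15. accrue(x: -9/2) ~> -9/14
;; 16. asunit(v: -8749, u_from: MiB, u_to: KiB) ~> -8958976
;; 17. asunit(v: 14, u_from: h, u_to: min) ~> 840
;; 18. crv(p: /sleflet) ~> ok
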